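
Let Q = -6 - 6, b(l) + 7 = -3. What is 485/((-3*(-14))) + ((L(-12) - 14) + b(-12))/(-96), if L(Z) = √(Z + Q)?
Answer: 991/84 - I*√6/48 ≈ 11.798 - 0.051031*I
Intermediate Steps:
b(l) = -10 (b(l) = -7 - 3 = -10)
Q = -12
L(Z) = √(-12 + Z) (L(Z) = √(Z - 12) = √(-12 + Z))
485/((-3*(-14))) + ((L(-12) - 14) + b(-12))/(-96) = 485/((-3*(-14))) + ((√(-12 - 12) - 14) - 10)/(-96) = 485/42 + ((√(-24) - 14) - 10)*(-1/96) = 485*(1/42) + ((2*I*√6 - 14) - 10)*(-1/96) = 485/42 + ((-14 + 2*I*√6) - 10)*(-1/96) = 485/42 + (-24 + 2*I*√6)*(-1/96) = 485/42 + (¼ - I*√6/48) = 991/84 - I*√6/48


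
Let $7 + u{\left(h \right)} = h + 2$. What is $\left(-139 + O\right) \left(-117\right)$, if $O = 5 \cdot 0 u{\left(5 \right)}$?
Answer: $16263$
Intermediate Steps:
$u{\left(h \right)} = -5 + h$ ($u{\left(h \right)} = -7 + \left(h + 2\right) = -7 + \left(2 + h\right) = -5 + h$)
$O = 0$ ($O = 5 \cdot 0 \left(-5 + 5\right) = 0 \cdot 0 = 0$)
$\left(-139 + O\right) \left(-117\right) = \left(-139 + 0\right) \left(-117\right) = \left(-139\right) \left(-117\right) = 16263$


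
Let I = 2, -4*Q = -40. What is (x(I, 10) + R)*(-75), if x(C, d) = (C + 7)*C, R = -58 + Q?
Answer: 2250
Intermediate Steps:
Q = 10 (Q = -¼*(-40) = 10)
R = -48 (R = -58 + 10 = -48)
x(C, d) = C*(7 + C) (x(C, d) = (7 + C)*C = C*(7 + C))
(x(I, 10) + R)*(-75) = (2*(7 + 2) - 48)*(-75) = (2*9 - 48)*(-75) = (18 - 48)*(-75) = -30*(-75) = 2250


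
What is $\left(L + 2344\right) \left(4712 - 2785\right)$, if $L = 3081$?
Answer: $10453975$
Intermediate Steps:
$\left(L + 2344\right) \left(4712 - 2785\right) = \left(3081 + 2344\right) \left(4712 - 2785\right) = 5425 \cdot 1927 = 10453975$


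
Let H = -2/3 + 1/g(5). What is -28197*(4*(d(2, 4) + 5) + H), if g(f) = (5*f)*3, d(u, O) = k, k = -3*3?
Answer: 11739351/25 ≈ 4.6957e+5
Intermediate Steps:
k = -9
d(u, O) = -9
g(f) = 15*f
H = -49/75 (H = -2/3 + 1/(15*5) = -2*1/3 + 1/75 = -2/3 + 1*(1/75) = -2/3 + 1/75 = -49/75 ≈ -0.65333)
-28197*(4*(d(2, 4) + 5) + H) = -28197*(4*(-9 + 5) - 49/75) = -28197*(4*(-4) - 49/75) = -28197*(-16 - 49/75) = -28197*(-1249/75) = 11739351/25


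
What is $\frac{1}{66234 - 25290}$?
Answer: $\frac{1}{40944} \approx 2.4424 \cdot 10^{-5}$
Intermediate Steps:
$\frac{1}{66234 - 25290} = \frac{1}{40944}$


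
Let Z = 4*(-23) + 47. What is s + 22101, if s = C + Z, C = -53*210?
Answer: 10926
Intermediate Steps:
C = -11130
Z = -45 (Z = -92 + 47 = -45)
s = -11175 (s = -11130 - 45 = -11175)
s + 22101 = -11175 + 22101 = 10926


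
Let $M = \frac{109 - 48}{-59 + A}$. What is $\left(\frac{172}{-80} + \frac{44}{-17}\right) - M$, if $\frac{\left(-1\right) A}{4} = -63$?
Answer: $- \frac{331663}{65620} \approx -5.0543$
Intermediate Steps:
$A = 252$ ($A = \left(-4\right) \left(-63\right) = 252$)
$M = \frac{61}{193}$ ($M = \frac{109 - 48}{-59 + 252} = \frac{61}{193} \approx 0.31606$)
$\left(\frac{172}{-80} + \frac{44}{-17}\right) - M = \left(\frac{172}{-80} + \frac{44}{-17}\right) - \frac{61}{193} = \left(172 \left(- \frac{1}{80}\right) + 44 \left(- \frac{1}{17}\right)\right) - \frac{61}{193} = \left(- \frac{43}{20} - \frac{44}{17}\right) - \frac{61}{193} = - \frac{1611}{340} - \frac{61}{193} = - \frac{331663}{65620}$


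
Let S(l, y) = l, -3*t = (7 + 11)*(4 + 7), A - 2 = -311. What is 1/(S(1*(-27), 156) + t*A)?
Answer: 1/20367 ≈ 4.9099e-5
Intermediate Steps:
A = -309 (A = 2 - 311 = -309)
t = -66 (t = -(7 + 11)*(4 + 7)/3 = -6*11 = -⅓*198 = -66)
1/(S(1*(-27), 156) + t*A) = 1/(1*(-27) - 66*(-309)) = 1/(-27 + 20394) = 1/20367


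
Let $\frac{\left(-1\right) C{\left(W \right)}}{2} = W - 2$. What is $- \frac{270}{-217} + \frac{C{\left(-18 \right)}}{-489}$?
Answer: $\frac{123350}{106113} \approx 1.1624$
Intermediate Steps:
$C{\left(W \right)} = 4 - 2 W$ ($C{\left(W \right)} = - 2 \left(W - 2\right) = - 2 \left(-2 + W\right) = 4 - 2 W$)
$- \frac{270}{-217} + \frac{C{\left(-18 \right)}}{-489} = - \frac{270}{-217} + \frac{4 - -36}{-489} = \left(-270\right) \left(- \frac{1}{217}\right) + \left(4 + 36\right) \left(- \frac{1}{489}\right) = \frac{270}{217} + 40 \left(- \frac{1}{489}\right) = \frac{270}{217} - \frac{40}{489} = \frac{123350}{106113}$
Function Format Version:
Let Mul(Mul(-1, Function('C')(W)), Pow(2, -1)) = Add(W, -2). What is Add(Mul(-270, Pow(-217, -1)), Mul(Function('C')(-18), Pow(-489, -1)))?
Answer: Rational(123350, 106113) ≈ 1.1624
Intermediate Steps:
Function('C')(W) = Add(4, Mul(-2, W)) (Function('C')(W) = Mul(-2, Add(W, -2)) = Mul(-2, Add(-2, W)) = Add(4, Mul(-2, W)))
Add(Mul(-270, Pow(-217, -1)), Mul(Function('C')(-18), Pow(-489, -1))) = Add(Mul(-270, Pow(-217, -1)), Mul(Add(4, Mul(-2, -18)), Pow(-489, -1))) = Add(Mul(-270, Rational(-1, 217)), Mul(Add(4, 36), Rational(-1, 489))) = Add(Rational(270, 217), Mul(40, Rational(-1, 489))) = Add(Rational(270, 217), Rational(-40, 489)) = Rational(123350, 106113)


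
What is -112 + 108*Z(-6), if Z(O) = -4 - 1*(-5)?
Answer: -4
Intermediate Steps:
Z(O) = 1 (Z(O) = -4 + 5 = 1)
-112 + 108*Z(-6) = -112 + 108*1 = -112 + 108 = -4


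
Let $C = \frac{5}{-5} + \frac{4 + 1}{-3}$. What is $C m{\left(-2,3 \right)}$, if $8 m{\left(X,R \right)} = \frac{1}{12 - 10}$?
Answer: $- \frac{1}{6} \approx -0.16667$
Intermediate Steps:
$m{\left(X,R \right)} = \frac{1}{16}$ ($m{\left(X,R \right)} = \frac{1}{8 \left(12 - 10\right)} = \frac{1}{8 \cdot 2} = \frac{1}{8} \cdot \frac{1}{2} = \frac{1}{16}$)
$C = - \frac{8}{3}$ ($C = 5 \left(- \frac{1}{5}\right) + 5 \left(- \frac{1}{3}\right) = -1 - \frac{5}{3} = - \frac{8}{3} \approx -2.6667$)
$C m{\left(-2,3 \right)} = \left(- \frac{8}{3}\right) \frac{1}{16} = - \frac{1}{6}$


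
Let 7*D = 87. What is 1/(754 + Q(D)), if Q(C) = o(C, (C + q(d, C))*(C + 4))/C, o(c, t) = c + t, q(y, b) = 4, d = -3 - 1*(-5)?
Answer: 609/473020 ≈ 0.0012875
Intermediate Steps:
D = 87/7 (D = (⅐)*87 = 87/7 ≈ 12.429)
d = 2 (d = -3 + 5 = 2)
Q(C) = (C + (4 + C)²)/C (Q(C) = (C + (C + 4)*(C + 4))/C = (C + (4 + C)*(4 + C))/C = (C + (4 + C)²)/C)
1/(754 + Q(D)) = 1/(754 + (9 + 87/7 + 16/(87/7))) = 1/(754 + (9 + 87/7 + 16*(7/87))) = 1/(754 + (9 + 87/7 + 112/87)) = 1/(754 + 13834/609) = 1/(473020/609) = 609/473020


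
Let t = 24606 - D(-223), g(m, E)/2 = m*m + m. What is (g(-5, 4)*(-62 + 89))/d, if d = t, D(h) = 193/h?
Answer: 240840/5487331 ≈ 0.043890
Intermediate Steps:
g(m, E) = 2*m + 2*m² (g(m, E) = 2*(m*m + m) = 2*(m² + m) = 2*(m + m²) = 2*m + 2*m²)
t = 5487331/223 (t = 24606 - 193/(-223) = 24606 - 193*(-1)/223 = 24606 - 1*(-193/223) = 24606 + 193/223 = 5487331/223 ≈ 24607.)
d = 5487331/223 ≈ 24607.
(g(-5, 4)*(-62 + 89))/d = ((2*(-5)*(1 - 5))*(-62 + 89))/(5487331/223) = ((2*(-5)*(-4))*27)*(223/5487331) = (40*27)*(223/5487331) = 1080*(223/5487331) = 240840/5487331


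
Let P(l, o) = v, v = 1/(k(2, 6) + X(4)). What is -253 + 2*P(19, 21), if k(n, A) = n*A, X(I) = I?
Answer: -2023/8 ≈ -252.88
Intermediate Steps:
k(n, A) = A*n
v = 1/16 (v = 1/(6*2 + 4) = 1/(12 + 4) = 1/16 ≈ 0.062500)
P(l, o) = 1/16
-253 + 2*P(19, 21) = -253 + 2*(1/16) = -253 + 1/8 = -2023/8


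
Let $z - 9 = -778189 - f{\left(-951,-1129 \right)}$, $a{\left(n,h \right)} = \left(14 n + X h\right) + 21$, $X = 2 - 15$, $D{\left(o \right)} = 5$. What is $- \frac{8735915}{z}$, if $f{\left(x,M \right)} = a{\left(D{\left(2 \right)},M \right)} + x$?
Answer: $\frac{8735915}{791997} \approx 11.03$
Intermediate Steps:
$X = -13$ ($X = 2 - 15 = -13$)
$a{\left(n,h \right)} = 21 - 13 h + 14 n$ ($a{\left(n,h \right)} = \left(14 n - 13 h\right) + 21 = \left(- 13 h + 14 n\right) + 21 = 21 - 13 h + 14 n$)
$f{\left(x,M \right)} = 91 + x - 13 M$ ($f{\left(x,M \right)} = \left(21 - 13 M + 14 \cdot 5\right) + x = \left(21 - 13 M + 70\right) + x = \left(91 - 13 M\right) + x = 91 + x - 13 M$)
$z = -791997$ ($z = 9 - \left(777329 + 14677\right) = 9 - 792006 = -791997$)
$- \frac{8735915}{z} = - \frac{8735915}{-791997} = \left(-8735915\right) \left(- \frac{1}{791997}\right) = \frac{8735915}{791997}$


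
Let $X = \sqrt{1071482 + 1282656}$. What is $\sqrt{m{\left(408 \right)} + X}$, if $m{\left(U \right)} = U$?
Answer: $\sqrt{408 + \sqrt{2354138}} \approx 44.072$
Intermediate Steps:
$X = \sqrt{2354138} \approx 1534.3$
$\sqrt{m{\left(408 \right)} + X} = \sqrt{408 + \sqrt{2354138}}$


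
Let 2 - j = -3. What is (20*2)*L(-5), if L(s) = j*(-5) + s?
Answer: -1200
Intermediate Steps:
j = 5 (j = 2 - 1*(-3) = 2 + 3 = 5)
L(s) = -25 + s (L(s) = 5*(-5) + s = -25 + s)
(20*2)*L(-5) = (20*2)*(-25 - 5) = 40*(-30) = -1200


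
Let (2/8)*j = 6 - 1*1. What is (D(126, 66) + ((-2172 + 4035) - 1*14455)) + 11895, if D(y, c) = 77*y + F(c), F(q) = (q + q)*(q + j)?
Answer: 20357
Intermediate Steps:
j = 20 (j = 4*(6 - 1*1) = 4*(6 - 1) = 4*5 = 20)
F(q) = 2*q*(20 + q) (F(q) = (q + q)*(q + 20) = (2*q)*(20 + q) = 2*q*(20 + q))
D(y, c) = 77*y + 2*c*(20 + c)
(D(126, 66) + ((-2172 + 4035) - 1*14455)) + 11895 = ((77*126 + 2*66*(20 + 66)) + ((-2172 + 4035) - 1*14455)) + 11895 = ((9702 + 2*66*86) + (1863 - 14455)) + 11895 = ((9702 + 11352) - 12592) + 11895 = (21054 - 12592) + 11895 = 8462 + 11895 = 20357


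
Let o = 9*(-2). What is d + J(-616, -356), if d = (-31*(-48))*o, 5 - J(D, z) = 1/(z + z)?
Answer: -19066647/712 ≈ -26779.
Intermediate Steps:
o = -18
J(D, z) = 5 - 1/(2*z) (J(D, z) = 5 - 1/(z + z) = 5 - 1/(2*z))
d = -26784 (d = -31*(-48)*(-18) = 1488*(-18) = -26784)
d + J(-616, -356) = -26784 + (5 - ½/(-356)) = -26784 + (5 - ½*(-1/356)) = -26784 + (5 + 1/712) = -26784 + 3561/712 = -19066647/712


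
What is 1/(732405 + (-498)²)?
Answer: 1/980409 ≈ 1.0200e-6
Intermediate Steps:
1/(732405 + (-498)²) = 1/(732405 + 248004) = 1/980409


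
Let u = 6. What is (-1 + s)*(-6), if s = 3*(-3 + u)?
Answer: -48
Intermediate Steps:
s = 9 (s = 3*(-3 + 6) = 3*3 = 9)
(-1 + s)*(-6) = (-1 + 9)*(-6) = 8*(-6) = -48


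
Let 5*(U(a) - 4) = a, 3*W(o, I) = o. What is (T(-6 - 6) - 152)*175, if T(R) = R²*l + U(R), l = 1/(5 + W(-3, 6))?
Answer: -20020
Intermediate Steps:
W(o, I) = o/3
U(a) = 4 + a/5
l = ¼ (l = 1/(5 + (⅓)*(-3)) = 1/(5 - 1) = 1/4 = ¼ ≈ 0.25000)
T(R) = 4 + R²/4 + R/5 (T(R) = R²*(¼) + (4 + R/5) = R²/4 + (4 + R/5) = 4 + R²/4 + R/5)
(T(-6 - 6) - 152)*175 = ((4 + (-6 - 6)²/4 + (-6 - 6)/5) - 152)*175 = ((4 + (¼)*(-12)² + (⅕)*(-12)) - 152)*175 = ((4 + (¼)*144 - 12/5) - 152)*175 = ((4 + 36 - 12/5) - 152)*175 = (188/5 - 152)*175 = -572/5*175 = -20020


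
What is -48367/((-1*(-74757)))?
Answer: -48367/74757 ≈ -0.64699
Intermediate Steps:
-48367/((-1*(-74757))) = -48367/74757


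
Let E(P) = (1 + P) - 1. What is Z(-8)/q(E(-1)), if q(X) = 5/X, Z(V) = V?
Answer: 8/5 ≈ 1.6000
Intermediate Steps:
E(P) = P
Z(-8)/q(E(-1)) = -8/(5/(-1)) = -8/(5*(-1)) = -8/(-5) = -8*(-1/5) = 8/5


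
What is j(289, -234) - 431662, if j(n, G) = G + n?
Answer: -431607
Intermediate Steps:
j(289, -234) - 431662 = (-234 + 289) - 431662 = 55 - 431662 = -431607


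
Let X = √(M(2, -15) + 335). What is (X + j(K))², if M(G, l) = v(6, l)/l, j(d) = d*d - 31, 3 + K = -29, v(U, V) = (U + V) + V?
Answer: 4931928/5 + 5958*√935/5 ≈ 1.0228e+6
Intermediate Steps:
v(U, V) = U + 2*V
K = -32 (K = -3 - 29 = -32)
j(d) = -31 + d² (j(d) = d² - 31 = -31 + d²)
M(G, l) = (6 + 2*l)/l
X = 3*√935/5 (X = √((2 + 6/(-15)) + 335) = √((2 + 6*(-1/15)) + 335) = √((2 - ⅖) + 335) = √(8/5 + 335) = √(1683/5) = 3*√935/5 ≈ 18.347)
(X + j(K))² = (3*√935/5 + (-31 + (-32)²))² = (3*√935/5 + (-31 + 1024))² = (3*√935/5 + 993)² = (993 + 3*√935/5)²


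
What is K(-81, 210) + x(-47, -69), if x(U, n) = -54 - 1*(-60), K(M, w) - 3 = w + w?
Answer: 429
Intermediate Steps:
K(M, w) = 3 + 2*w (K(M, w) = 3 + (w + w) = 3 + 2*w)
x(U, n) = 6 (x(U, n) = -54 + 60 = 6)
K(-81, 210) + x(-47, -69) = (3 + 2*210) + 6 = (3 + 420) + 6 = 423 + 6 = 429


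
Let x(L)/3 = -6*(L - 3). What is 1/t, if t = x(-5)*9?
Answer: 1/1296 ≈ 0.00077160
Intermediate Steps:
x(L) = 54 - 18*L (x(L) = 3*(-6*(L - 3)) = 3*(-6*(-3 + L)) = 3*(18 - 6*L) = 54 - 18*L)
t = 1296 (t = (54 - 18*(-5))*9 = (54 + 90)*9 = 144*9 = 1296)
1/t = 1/1296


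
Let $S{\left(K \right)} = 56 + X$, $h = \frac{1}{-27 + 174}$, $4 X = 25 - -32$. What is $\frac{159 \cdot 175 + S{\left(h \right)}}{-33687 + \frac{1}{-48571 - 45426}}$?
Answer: $- \frac{10488279257}{12665907760} \approx -0.82807$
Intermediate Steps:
$X = \frac{57}{4}$ ($X = \frac{25 - -32}{4} = \frac{25 + 32}{4} = \frac{1}{4} \cdot 57 = \frac{57}{4} \approx 14.25$)
$h = \frac{1}{147} \approx 0.0068027$
$S{\left(K \right)} = \frac{281}{4}$ ($S{\left(K \right)} = 56 + \frac{57}{4} = \frac{281}{4}$)
$\frac{159 \cdot 175 + S{\left(h \right)}}{-33687 + \frac{1}{-48571 - 45426}} = \frac{159 \cdot 175 + \frac{281}{4}}{-33687 + \frac{1}{-48571 - 45426}} = \frac{27825 + \frac{281}{4}}{-33687 + \frac{1}{-93997}} = \frac{111581}{4 \left(-33687 - \frac{1}{93997}\right)} = \frac{111581}{4 \left(- \frac{3166476940}{93997}\right)} = \frac{111581}{4} \left(- \frac{93997}{3166476940}\right) = - \frac{10488279257}{12665907760}$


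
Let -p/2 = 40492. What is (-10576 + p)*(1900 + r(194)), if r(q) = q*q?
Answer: -3619916160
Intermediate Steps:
p = -80984 (p = -2*40492 = -80984)
r(q) = q²
(-10576 + p)*(1900 + r(194)) = (-10576 - 80984)*(1900 + 194²) = -91560*(1900 + 37636) = -91560*39536 = -3619916160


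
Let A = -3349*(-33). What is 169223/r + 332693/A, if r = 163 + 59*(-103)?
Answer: -16734471889/653597538 ≈ -25.604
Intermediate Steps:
A = 110517
r = -5914 (r = 163 - 6077 = -5914)
169223/r + 332693/A = 169223/(-5914) + 332693/110517 = 169223*(-1/5914) + 332693*(1/110517) = -169223/5914 + 332693/110517 = -16734471889/653597538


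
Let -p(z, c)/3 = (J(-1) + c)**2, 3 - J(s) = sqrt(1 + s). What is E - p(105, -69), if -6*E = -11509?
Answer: 89917/6 ≈ 14986.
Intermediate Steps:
E = 11509/6 (E = -1/6*(-11509) = 11509/6 ≈ 1918.2)
J(s) = 3 - sqrt(1 + s)
p(z, c) = -3*(3 + c)**2 (p(z, c) = -3*((3 - sqrt(1 - 1)) + c)**2 = -3*((3 - sqrt(0)) + c)**2 = -3*((3 - 1*0) + c)**2 = -3*((3 + 0) + c)**2 = -3*(3 + c)**2)
E - p(105, -69) = 11509/6 - (-3)*(3 - 69)**2 = 11509/6 - (-3)*(-66)**2 = 11509/6 - (-3)*4356 = 11509/6 - 1*(-13068) = 11509/6 + 13068 = 89917/6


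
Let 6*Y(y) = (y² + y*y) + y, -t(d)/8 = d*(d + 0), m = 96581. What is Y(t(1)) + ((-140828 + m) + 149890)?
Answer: 105663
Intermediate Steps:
t(d) = -8*d² (t(d) = -8*d*(d + 0) = -8*d*d = -8*d²)
Y(y) = y²/3 + y/6 (Y(y) = ((y² + y*y) + y)/6 = ((y² + y²) + y)/6 = (2*y² + y)/6 = (y + 2*y²)/6 = y²/3 + y/6)
Y(t(1)) + ((-140828 + m) + 149890) = (-8*1²)*(1 + 2*(-8*1²))/6 + ((-140828 + 96581) + 149890) = (-8*1)*(1 + 2*(-8*1))/6 + (-44247 + 149890) = (⅙)*(-8)*(1 + 2*(-8)) + 105643 = (⅙)*(-8)*(1 - 16) + 105643 = (⅙)*(-8)*(-15) + 105643 = 20 + 105643 = 105663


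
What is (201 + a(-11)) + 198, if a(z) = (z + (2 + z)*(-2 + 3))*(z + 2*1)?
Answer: 579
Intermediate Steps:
a(z) = (2 + z)*(2 + 2*z) (a(z) = (z + (2 + z)*1)*(z + 2) = (z + (2 + z))*(2 + z) = (2 + 2*z)*(2 + z) = (2 + z)*(2 + 2*z))
(201 + a(-11)) + 198 = (201 + (4 + 2*(-11)**2 + 6*(-11))) + 198 = (201 + (4 + 2*121 - 66)) + 198 = (201 + (4 + 242 - 66)) + 198 = (201 + 180) + 198 = 381 + 198 = 579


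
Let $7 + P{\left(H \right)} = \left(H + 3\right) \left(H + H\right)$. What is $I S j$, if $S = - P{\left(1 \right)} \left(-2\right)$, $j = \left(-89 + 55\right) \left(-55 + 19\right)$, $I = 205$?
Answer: $501840$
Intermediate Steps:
$j = 1224$ ($j = \left(-34\right) \left(-36\right) = 1224$)
$P{\left(H \right)} = -7 + 2 H \left(3 + H\right)$ ($P{\left(H \right)} = -7 + \left(H + 3\right) \left(H + H\right) = -7 + \left(3 + H\right) 2 H = -7 + 2 H \left(3 + H\right)$)
$S = 2$ ($S = - (-7 + 2 \cdot 1^{2} + 6 \cdot 1) \left(-2\right) = - (-7 + 2 \cdot 1 + 6) \left(-2\right) = - (-7 + 2 + 6) \left(-2\right) = \left(-1\right) 1 \left(-2\right) = \left(-1\right) \left(-2\right) = 2$)
$I S j = 205 \cdot 2 \cdot 1224 = 410 \cdot 1224 = 501840$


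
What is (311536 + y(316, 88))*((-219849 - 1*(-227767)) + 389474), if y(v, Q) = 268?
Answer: 123908415168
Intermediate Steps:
(311536 + y(316, 88))*((-219849 - 1*(-227767)) + 389474) = (311536 + 268)*((-219849 - 1*(-227767)) + 389474) = 311804*((-219849 + 227767) + 389474) = 311804*(7918 + 389474) = 311804*397392 = 123908415168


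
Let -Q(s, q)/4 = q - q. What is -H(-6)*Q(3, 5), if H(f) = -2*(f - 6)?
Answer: 0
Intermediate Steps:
Q(s, q) = 0 (Q(s, q) = -4*(q - q) = -4*0 = 0)
H(f) = 12 - 2*f (H(f) = -2*(-6 + f) = 12 - 2*f)
-H(-6)*Q(3, 5) = -(12 - 2*(-6))*0 = -(12 + 12)*0 = -24*0 = -1*0 = 0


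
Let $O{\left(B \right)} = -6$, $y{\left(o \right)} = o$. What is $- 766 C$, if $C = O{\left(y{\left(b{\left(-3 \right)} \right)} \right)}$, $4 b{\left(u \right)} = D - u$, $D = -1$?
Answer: $4596$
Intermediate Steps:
$b{\left(u \right)} = - \frac{1}{4} - \frac{u}{4}$ ($b{\left(u \right)} = \frac{-1 - u}{4} = - \frac{1}{4} - \frac{u}{4}$)
$C = -6$
$- 766 C = \left(-766\right) \left(-6\right) = 4596$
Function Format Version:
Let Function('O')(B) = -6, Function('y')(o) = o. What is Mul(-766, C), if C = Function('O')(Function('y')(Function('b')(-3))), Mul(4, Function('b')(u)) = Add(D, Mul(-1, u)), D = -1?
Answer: 4596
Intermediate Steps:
Function('b')(u) = Add(Rational(-1, 4), Mul(Rational(-1, 4), u)) (Function('b')(u) = Mul(Rational(1, 4), Add(-1, Mul(-1, u))) = Add(Rational(-1, 4), Mul(Rational(-1, 4), u)))
C = -6
Mul(-766, C) = Mul(-766, -6) = 4596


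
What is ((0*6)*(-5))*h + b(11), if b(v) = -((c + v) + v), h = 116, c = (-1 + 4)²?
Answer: -31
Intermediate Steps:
c = 9 (c = 3² = 9)
b(v) = -9 - 2*v (b(v) = -((9 + v) + v) = -(9 + 2*v) = -9 - 2*v)
((0*6)*(-5))*h + b(11) = ((0*6)*(-5))*116 + (-9 - 2*11) = (0*(-5))*116 + (-9 - 22) = 0*116 - 31 = 0 - 31 = -31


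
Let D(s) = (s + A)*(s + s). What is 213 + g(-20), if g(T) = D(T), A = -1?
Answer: 1053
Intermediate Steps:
D(s) = 2*s*(-1 + s) (D(s) = (s - 1)*(s + s) = (-1 + s)*(2*s) = 2*s*(-1 + s))
g(T) = 2*T*(-1 + T)
213 + g(-20) = 213 + 2*(-20)*(-1 - 20) = 213 + 2*(-20)*(-21) = 213 + 840 = 1053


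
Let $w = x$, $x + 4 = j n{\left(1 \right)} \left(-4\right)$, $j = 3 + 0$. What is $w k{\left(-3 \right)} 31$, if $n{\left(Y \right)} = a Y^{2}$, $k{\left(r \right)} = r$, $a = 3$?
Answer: $3720$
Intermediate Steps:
$j = 3$
$n{\left(Y \right)} = 3 Y^{2}$
$x = -40$ ($x = -4 + 3 \cdot 3 \cdot 1^{2} \left(-4\right) = -4 + 3 \cdot 3 \cdot 1 \left(-4\right) = -4 + 3 \cdot 3 \left(-4\right) = -4 + 9 \left(-4\right) = -4 - 36 = -40$)
$w = -40$
$w k{\left(-3 \right)} 31 = - 40 \left(\left(-3\right) 31\right) = \left(-40\right) \left(-93\right) = 3720$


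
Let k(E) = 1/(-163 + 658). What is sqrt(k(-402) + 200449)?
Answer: 28*sqrt(6960745)/165 ≈ 447.72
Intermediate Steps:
k(E) = 1/495
sqrt(k(-402) + 200449) = sqrt(1/495 + 200449) = sqrt(99222256/495) = 28*sqrt(6960745)/165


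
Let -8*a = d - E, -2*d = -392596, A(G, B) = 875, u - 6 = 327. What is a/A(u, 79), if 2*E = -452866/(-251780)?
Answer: -49423684007/1762460000 ≈ -28.042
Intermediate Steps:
u = 333 (u = 6 + 327 = 333)
d = 196298 (d = -½*(-392596) = 196298)
E = 226433/251780 (E = (-452866/(-251780))/2 = (-452866*(-1/251780))/2 = (½)*(226433/125890) = 226433/251780 ≈ 0.89933)
a = -49423684007/2014240 (a = -(196298 - 1*226433/251780)/8 = -(196298 - 226433/251780)/8 = -⅛*49423684007/251780 = -49423684007/2014240 ≈ -24537.)
a/A(u, 79) = -49423684007/2014240/875 = -49423684007/2014240*1/875 = -49423684007/1762460000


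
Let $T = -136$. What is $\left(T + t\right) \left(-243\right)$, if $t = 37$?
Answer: $24057$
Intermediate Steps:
$\left(T + t\right) \left(-243\right) = \left(-136 + 37\right) \left(-243\right) = \left(-99\right) \left(-243\right) = 24057$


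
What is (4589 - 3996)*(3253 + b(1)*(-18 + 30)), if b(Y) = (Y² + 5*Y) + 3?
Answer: 1993073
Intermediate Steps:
b(Y) = 3 + Y² + 5*Y
(4589 - 3996)*(3253 + b(1)*(-18 + 30)) = (4589 - 3996)*(3253 + (3 + 1² + 5*1)*(-18 + 30)) = 593*(3253 + (3 + 1 + 5)*12) = 593*(3253 + 9*12) = 593*(3253 + 108) = 593*3361 = 1993073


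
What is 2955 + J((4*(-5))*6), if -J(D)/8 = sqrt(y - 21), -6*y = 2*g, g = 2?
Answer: 2955 - 8*I*sqrt(195)/3 ≈ 2955.0 - 37.238*I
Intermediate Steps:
y = -2/3 ≈ -0.66667
J(D) = -8*I*sqrt(195)/3 (J(D) = -8*sqrt(-2/3 - 21) = -8*I*sqrt(195)/3)
2955 + J((4*(-5))*6) = 2955 - 8*I*sqrt(195)/3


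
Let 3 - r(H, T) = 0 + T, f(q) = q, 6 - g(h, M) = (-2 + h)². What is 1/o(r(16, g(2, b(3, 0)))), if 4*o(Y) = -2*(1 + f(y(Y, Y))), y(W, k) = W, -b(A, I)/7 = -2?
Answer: 1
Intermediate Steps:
b(A, I) = 14 (b(A, I) = -7*(-2) = 14)
g(h, M) = 6 - (-2 + h)²
r(H, T) = 3 - T (r(H, T) = 3 - (0 + T) = 3 - T)
o(Y) = -½ - Y/2 (o(Y) = (-2*(1 + Y))/4 = (-2 - 2*Y)/4 = -½ - Y/2)
1/o(r(16, g(2, b(3, 0)))) = 1/(-½ - (3 - (6 - (-2 + 2)²))/2) = 1/(-½ - (3 - (6 - 1*0²))/2) = 1/(-½ - (3 - (6 - 1*0))/2) = 1/(-½ - (3 - (6 + 0))/2) = 1/(-½ - (3 - 1*6)/2) = 1/(-½ - (3 - 6)/2) = 1/(-½ - ½*(-3)) = 1/(-½ + 3/2) = 1/1 = 1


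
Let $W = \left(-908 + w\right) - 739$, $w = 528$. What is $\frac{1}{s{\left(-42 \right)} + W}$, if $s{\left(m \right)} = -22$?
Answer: $- \frac{1}{1141} \approx -0.00087642$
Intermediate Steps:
$W = -1119$ ($W = \left(-908 + 528\right) - 739 = -380 - 739 = -1119$)
$\frac{1}{s{\left(-42 \right)} + W} = \frac{1}{-22 - 1119} = \frac{1}{-1141} = - \frac{1}{1141}$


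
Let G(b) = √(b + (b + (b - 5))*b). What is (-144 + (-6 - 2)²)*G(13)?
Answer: -80*√286 ≈ -1352.9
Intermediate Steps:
G(b) = √(b + b*(-5 + 2*b)) (G(b) = √(b + (b + (-5 + b))*b) = √(b + (-5 + 2*b)*b) = √(b + b*(-5 + 2*b)))
(-144 + (-6 - 2)²)*G(13) = (-144 + (-6 - 2)²)*(√2*√(13*(-2 + 13))) = (-144 + (-8)²)*(√2*√(13*11)) = (-144 + 64)*(√2*√143) = -80*√286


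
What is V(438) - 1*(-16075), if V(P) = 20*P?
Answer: 24835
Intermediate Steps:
V(438) - 1*(-16075) = 20*438 - 1*(-16075) = 8760 + 16075 = 24835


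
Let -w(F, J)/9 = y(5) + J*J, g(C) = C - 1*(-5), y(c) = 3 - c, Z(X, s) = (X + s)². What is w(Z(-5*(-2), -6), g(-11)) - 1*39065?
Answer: -39371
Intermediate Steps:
g(C) = 5 + C (g(C) = C + 5 = 5 + C)
w(F, J) = 18 - 9*J² (w(F, J) = -9*((3 - 1*5) + J*J) = -9*((3 - 5) + J²) = -9*(-2 + J²) = 18 - 9*J²)
w(Z(-5*(-2), -6), g(-11)) - 1*39065 = (18 - 9*(5 - 11)²) - 1*39065 = (18 - 9*(-6)²) - 39065 = (18 - 9*36) - 39065 = (18 - 324) - 39065 = -306 - 39065 = -39371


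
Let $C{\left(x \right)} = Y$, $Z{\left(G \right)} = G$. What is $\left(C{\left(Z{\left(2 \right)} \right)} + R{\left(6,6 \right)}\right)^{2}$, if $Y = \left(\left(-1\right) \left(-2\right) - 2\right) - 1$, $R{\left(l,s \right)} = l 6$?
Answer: $1225$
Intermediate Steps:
$R{\left(l,s \right)} = 6 l$
$Y = -1$ ($Y = \left(2 - 2\right) - 1 = 0 - 1 = -1$)
$C{\left(x \right)} = -1$
$\left(C{\left(Z{\left(2 \right)} \right)} + R{\left(6,6 \right)}\right)^{2} = \left(-1 + 6 \cdot 6\right)^{2} = \left(-1 + 36\right)^{2} = 35^{2} = 1225$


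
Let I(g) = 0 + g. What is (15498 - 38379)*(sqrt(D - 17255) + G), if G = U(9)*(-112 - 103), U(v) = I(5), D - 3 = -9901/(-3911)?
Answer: 24597075 - 22881*I*sqrt(263846506281)/3911 ≈ 2.4597e+7 - 3.0051e+6*I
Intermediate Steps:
D = 21634/3911 (D = 3 - 9901/(-3911) = 3 - 9901*(-1/3911) = 3 + 9901/3911 = 21634/3911 ≈ 5.5316)
I(g) = g
U(v) = 5
G = -1075 (G = 5*(-112 - 103) = 5*(-215) = -1075)
(15498 - 38379)*(sqrt(D - 17255) + G) = (15498 - 38379)*(sqrt(21634/3911 - 17255) - 1075) = -22881*(sqrt(-67462671/3911) - 1075) = -22881*(I*sqrt(263846506281)/3911 - 1075) = -22881*(-1075 + I*sqrt(263846506281)/3911) = 24597075 - 22881*I*sqrt(263846506281)/3911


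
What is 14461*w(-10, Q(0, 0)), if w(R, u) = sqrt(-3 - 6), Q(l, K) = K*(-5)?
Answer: 43383*I ≈ 43383.0*I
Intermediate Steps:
Q(l, K) = -5*K
w(R, u) = 3*I (w(R, u) = sqrt(-9) = 3*I)
14461*w(-10, Q(0, 0)) = 14461*(3*I) = 43383*I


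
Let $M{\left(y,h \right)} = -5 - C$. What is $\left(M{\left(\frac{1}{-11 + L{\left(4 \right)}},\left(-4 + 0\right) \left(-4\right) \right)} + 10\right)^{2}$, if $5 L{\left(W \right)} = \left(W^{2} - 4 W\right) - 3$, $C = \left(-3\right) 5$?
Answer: $400$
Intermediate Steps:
$C = -15$
$L{\left(W \right)} = - \frac{3}{5} - \frac{4 W}{5} + \frac{W^{2}}{5}$ ($L{\left(W \right)} = \frac{\left(W^{2} - 4 W\right) - 3}{5} = \frac{-3 + W^{2} - 4 W}{5} = - \frac{3}{5} - \frac{4 W}{5} + \frac{W^{2}}{5}$)
$M{\left(y,h \right)} = 10$ ($M{\left(y,h \right)} = -5 - -15 = -5 + 15 = 10$)
$\left(M{\left(\frac{1}{-11 + L{\left(4 \right)}},\left(-4 + 0\right) \left(-4\right) \right)} + 10\right)^{2} = \left(10 + 10\right)^{2} = 20^{2} = 400$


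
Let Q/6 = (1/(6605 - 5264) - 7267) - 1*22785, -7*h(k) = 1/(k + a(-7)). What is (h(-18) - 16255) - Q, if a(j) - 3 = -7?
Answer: 11293355905/68838 ≈ 1.6406e+5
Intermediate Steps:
a(j) = -4 (a(j) = 3 - 7 = -4)
h(k) = -1/(7*(-4 + k)) (h(k) = -1/(7*(k - 4)) = -1/(7*(-4 + k)))
Q = -80599462/447 (Q = 6*((1/(6605 - 5264) - 7267) - 1*22785) = 6*((1/1341 - 7267) - 22785) = 6*(-9745046/1341 - 22785) = 6*(-40299731/1341) = -80599462/447 ≈ -1.8031e+5)
(h(-18) - 16255) - Q = (-1/(-28 + 7*(-18)) - 16255) - 1*(-80599462/447) = (-1/(-28 - 126) - 16255) + 80599462/447 = (-1/(-154) - 16255) + 80599462/447 = (-1*(-1/154) - 16255) + 80599462/447 = (1/154 - 16255) + 80599462/447 = -2503269/154 + 80599462/447 = 11293355905/68838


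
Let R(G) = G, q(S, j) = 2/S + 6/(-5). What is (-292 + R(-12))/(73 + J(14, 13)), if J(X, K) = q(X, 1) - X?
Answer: -2660/507 ≈ -5.2466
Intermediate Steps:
q(S, j) = -6/5 + 2/S (q(S, j) = 2/S + 6*(-⅕) = 2/S - 6/5 = -6/5 + 2/S)
J(X, K) = -6/5 - X + 2/X (J(X, K) = (-6/5 + 2/X) - X = -6/5 - X + 2/X)
(-292 + R(-12))/(73 + J(14, 13)) = (-292 - 12)/(73 + (-6/5 - 1*14 + 2/14)) = -304/(73 + (-6/5 - 14 + 2*(1/14))) = -304/(73 + (-6/5 - 14 + ⅐)) = -304/(73 - 527/35) = -304/2028/35 = -304*35/2028 = -2660/507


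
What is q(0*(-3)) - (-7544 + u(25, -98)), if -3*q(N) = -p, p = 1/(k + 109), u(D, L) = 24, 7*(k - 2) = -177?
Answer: 13536007/1800 ≈ 7520.0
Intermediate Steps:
k = -163/7 (k = 2 + (1/7)*(-177) = 2 - 177/7 = -163/7 ≈ -23.286)
p = 7/600 (p = 1/(-163/7 + 109) = 1/(600/7) = 7/600 ≈ 0.011667)
q(N) = 7/1800 (q(N) = -(-1)*7/(3*600) = -1/3*(-7/600) = 7/1800)
q(0*(-3)) - (-7544 + u(25, -98)) = 7/1800 - (-7544 + 24) = 7/1800 - 1*(-7520) = 7/1800 + 7520 = 13536007/1800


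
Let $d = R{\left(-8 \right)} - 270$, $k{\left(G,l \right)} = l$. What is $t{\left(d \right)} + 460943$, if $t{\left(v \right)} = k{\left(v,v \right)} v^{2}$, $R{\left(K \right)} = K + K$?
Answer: $-22932713$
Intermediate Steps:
$R{\left(K \right)} = 2 K$
$d = -286$ ($d = 2 \left(-8\right) - 270 = -16 - 270 = -286$)
$t{\left(v \right)} = v^{3}$ ($t{\left(v \right)} = v v^{2} = v^{3}$)
$t{\left(d \right)} + 460943 = \left(-286\right)^{3} + 460943 = -23393656 + 460943 = -22932713$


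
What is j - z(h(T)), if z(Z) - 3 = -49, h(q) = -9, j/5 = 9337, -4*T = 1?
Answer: 46731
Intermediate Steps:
T = -¼ (T = -¼*1 = -¼ ≈ -0.25000)
j = 46685 (j = 5*9337 = 46685)
z(Z) = -46 (z(Z) = 3 - 49 = -46)
j - z(h(T)) = 46685 - 1*(-46) = 46685 + 46 = 46731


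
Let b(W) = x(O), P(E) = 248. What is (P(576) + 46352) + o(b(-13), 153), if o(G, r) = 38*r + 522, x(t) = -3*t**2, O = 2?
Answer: 52936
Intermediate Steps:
b(W) = -12 (b(W) = -3*2**2 = -3*4 = -12)
o(G, r) = 522 + 38*r
(P(576) + 46352) + o(b(-13), 153) = (248 + 46352) + (522 + 38*153) = 46600 + (522 + 5814) = 46600 + 6336 = 52936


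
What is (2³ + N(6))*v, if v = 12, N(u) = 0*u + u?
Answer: 168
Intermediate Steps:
N(u) = u (N(u) = 0 + u = u)
(2³ + N(6))*v = (2³ + 6)*12 = (8 + 6)*12 = 14*12 = 168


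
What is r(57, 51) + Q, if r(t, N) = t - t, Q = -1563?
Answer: -1563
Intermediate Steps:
r(t, N) = 0
r(57, 51) + Q = 0 - 1563 = -1563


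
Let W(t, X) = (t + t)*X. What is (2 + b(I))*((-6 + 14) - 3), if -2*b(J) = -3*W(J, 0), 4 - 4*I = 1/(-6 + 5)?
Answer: 10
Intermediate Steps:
W(t, X) = 2*X*t (W(t, X) = (2*t)*X = 2*X*t)
I = 5/4 (I = 1 - 1/(4*(-6 + 5)) = 1 - 1/4/(-1) = 1 - 1/4*(-1) = 1 + 1/4 = 5/4 ≈ 1.2500)
b(J) = 0 (b(J) = -(-3)*2*0*J/2 = -(-3)*0/2 = -1/2*0 = 0)
(2 + b(I))*((-6 + 14) - 3) = (2 + 0)*((-6 + 14) - 3) = 2*(8 - 3) = 2*5 = 10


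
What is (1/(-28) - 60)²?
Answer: 2825761/784 ≈ 3604.3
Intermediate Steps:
(1/(-28) - 60)² = (-1/28 - 60)² = (-1681/28)² = 2825761/784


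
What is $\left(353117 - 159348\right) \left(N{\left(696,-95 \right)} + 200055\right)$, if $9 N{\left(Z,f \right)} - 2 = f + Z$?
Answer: $38777439818$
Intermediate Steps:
$N{\left(Z,f \right)} = \frac{2}{9} + \frac{Z}{9} + \frac{f}{9}$ ($N{\left(Z,f \right)} = \frac{2}{9} + \frac{f + Z}{9} = \frac{2}{9} + \frac{Z + f}{9} = \frac{2}{9} + \left(\frac{Z}{9} + \frac{f}{9}\right) = \frac{2}{9} + \frac{Z}{9} + \frac{f}{9}$)
$\left(353117 - 159348\right) \left(N{\left(696,-95 \right)} + 200055\right) = \left(353117 - 159348\right) \left(\left(\frac{2}{9} + \frac{1}{9} \cdot 696 + \frac{1}{9} \left(-95\right)\right) + 200055\right) = 193769 \left(\left(\frac{2}{9} + \frac{232}{3} - \frac{95}{9}\right) + 200055\right) = 193769 \left(67 + 200055\right) = 193769 \cdot 200122 = 38777439818$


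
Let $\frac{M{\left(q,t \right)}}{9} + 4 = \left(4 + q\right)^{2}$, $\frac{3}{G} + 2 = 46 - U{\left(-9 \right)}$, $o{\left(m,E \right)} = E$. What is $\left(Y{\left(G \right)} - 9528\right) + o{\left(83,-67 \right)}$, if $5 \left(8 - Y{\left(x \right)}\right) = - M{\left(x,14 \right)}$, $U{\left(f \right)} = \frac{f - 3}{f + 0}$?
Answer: $- \frac{156702779}{16384} \approx -9564.4$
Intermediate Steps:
$U{\left(f \right)} = \frac{-3 + f}{f}$
$G = \frac{9}{128}$ ($G = \frac{3}{-2 + \left(46 - \frac{-3 - 9}{-9}\right)} = \frac{3}{-2 + \left(46 - \left(- \frac{1}{9}\right) \left(-12\right)\right)} = \frac{3}{-2 + \left(46 - \frac{4}{3}\right)} = \frac{3}{-2 + \frac{134}{3}} = \frac{3}{\frac{128}{3}} = 3 \cdot \frac{3}{128} = \frac{9}{128} \approx 0.070313$)
$M{\left(q,t \right)} = -36 + 9 \left(4 + q\right)^{2}$
$Y{\left(x \right)} = \frac{4}{5} + \frac{9 \left(4 + x\right)^{2}}{5}$ ($Y{\left(x \right)} = 8 - \frac{\left(-1\right) \left(-36 + 9 \left(4 + x\right)^{2}\right)}{5} = 8 - \frac{36 - 9 \left(4 + x\right)^{2}}{5} = 8 + \left(- \frac{36}{5} + \frac{9 \left(4 + x\right)^{2}}{5}\right) = \frac{4}{5} + \frac{9 \left(4 + x\right)^{2}}{5}$)
$\left(Y{\left(G \right)} - 9528\right) + o{\left(83,-67 \right)} = \left(\left(\frac{4}{5} + \frac{9 \left(4 + \frac{9}{128}\right)^{2}}{5}\right) - 9528\right) - 67 = \left(\left(\frac{4}{5} + \frac{9 \left(\frac{521}{128}\right)^{2}}{5}\right) - 9528\right) - 67 = \left(\left(\frac{4}{5} + \frac{9}{5} \cdot \frac{271441}{16384}\right) - 9528\right) - 67 = \left(\left(\frac{4}{5} + \frac{2442969}{81920}\right) - 9528\right) - 67 = \left(\frac{501701}{16384} - 9528\right) - 67 = - \frac{155605051}{16384} - 67 = - \frac{156702779}{16384}$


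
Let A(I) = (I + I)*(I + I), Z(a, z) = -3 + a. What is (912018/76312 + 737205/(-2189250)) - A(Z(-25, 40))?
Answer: -1242806529613/397776300 ≈ -3124.4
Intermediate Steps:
A(I) = 4*I**2 (A(I) = (2*I)*(2*I) = 4*I**2)
(912018/76312 + 737205/(-2189250)) - A(Z(-25, 40)) = (912018/76312 + 737205/(-2189250)) - 4*(-3 - 25)**2 = (912018*(1/76312) + 737205*(-1/2189250)) - 4*(-28)**2 = (456009/38156 - 7021/20850) - 4*784 = 4619947187/397776300 - 1*3136 = 4619947187/397776300 - 3136 = -1242806529613/397776300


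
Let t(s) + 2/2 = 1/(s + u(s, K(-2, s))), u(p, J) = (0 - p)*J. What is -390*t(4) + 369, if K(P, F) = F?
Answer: 1583/2 ≈ 791.50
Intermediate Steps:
u(p, J) = -J*p (u(p, J) = (-p)*J = -J*p)
t(s) = -1 + 1/(s - s²) (t(s) = -1 + 1/(s - s*s) = -1 + 1/(s - s²))
-390*t(4) + 369 = -390*(1 + 4² - 1*4)/(4*(1 - 1*4)) + 369 = -195*(1 + 16 - 4)/(2*(1 - 4)) + 369 = -195*13/(2*(-3)) + 369 = -195*(-1)*13/(2*3) + 369 = -390*(-13/12) + 369 = 845/2 + 369 = 1583/2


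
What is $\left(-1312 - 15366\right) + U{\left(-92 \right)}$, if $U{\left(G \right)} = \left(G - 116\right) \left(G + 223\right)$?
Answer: $-43926$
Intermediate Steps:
$U{\left(G \right)} = \left(-116 + G\right) \left(223 + G\right)$
$\left(-1312 - 15366\right) + U{\left(-92 \right)} = \left(-1312 - 15366\right) + \left(-25868 + \left(-92\right)^{2} + 107 \left(-92\right)\right) = \left(-1312 - 15366\right) - 27248 = -16678 - 27248 = -43926$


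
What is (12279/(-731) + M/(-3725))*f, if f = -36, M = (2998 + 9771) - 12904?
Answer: 328612248/544595 ≈ 603.41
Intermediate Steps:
M = -135 (M = 12769 - 12904 = -135)
(12279/(-731) + M/(-3725))*f = (12279/(-731) - 135/(-3725))*(-36) = (12279*(-1/731) - 135*(-1/3725))*(-36) = (-12279/731 + 27/745)*(-36) = -9128118/544595*(-36) = 328612248/544595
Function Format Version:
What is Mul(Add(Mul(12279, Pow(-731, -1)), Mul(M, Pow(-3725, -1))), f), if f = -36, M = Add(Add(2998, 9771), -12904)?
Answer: Rational(328612248, 544595) ≈ 603.41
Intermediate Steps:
M = -135 (M = Add(12769, -12904) = -135)
Mul(Add(Mul(12279, Pow(-731, -1)), Mul(M, Pow(-3725, -1))), f) = Mul(Add(Mul(12279, Pow(-731, -1)), Mul(-135, Pow(-3725, -1))), -36) = Mul(Add(Mul(12279, Rational(-1, 731)), Mul(-135, Rational(-1, 3725))), -36) = Mul(Add(Rational(-12279, 731), Rational(27, 745)), -36) = Mul(Rational(-9128118, 544595), -36) = Rational(328612248, 544595)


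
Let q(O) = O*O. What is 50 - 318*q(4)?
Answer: -5038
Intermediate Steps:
q(O) = O²
50 - 318*q(4) = 50 - 318*4² = 50 - 318*16 = 50 - 5088 = -5038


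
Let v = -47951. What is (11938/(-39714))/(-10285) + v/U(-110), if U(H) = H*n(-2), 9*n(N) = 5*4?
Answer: 1602490579541/8169169800 ≈ 196.16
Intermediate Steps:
n(N) = 20/9 (n(N) = (5*4)/9 = (1/9)*20 = 20/9)
U(H) = 20*H/9 (U(H) = H*(20/9) = 20*H/9)
(11938/(-39714))/(-10285) + v/U(-110) = (11938/(-39714))/(-10285) - 47951/((20/9)*(-110)) = (11938*(-1/39714))*(-1/10285) - 47951/(-2200/9) = -5969/19857*(-1/10285) - 47951*(-9/2200) = 5969/204229245 + 431559/2200 = 1602490579541/8169169800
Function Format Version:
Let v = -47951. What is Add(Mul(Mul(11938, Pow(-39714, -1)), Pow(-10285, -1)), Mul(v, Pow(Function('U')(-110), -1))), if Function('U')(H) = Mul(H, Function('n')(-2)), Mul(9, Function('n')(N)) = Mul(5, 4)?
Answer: Rational(1602490579541, 8169169800) ≈ 196.16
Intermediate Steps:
Function('n')(N) = Rational(20, 9) (Function('n')(N) = Mul(Rational(1, 9), Mul(5, 4)) = Mul(Rational(1, 9), 20) = Rational(20, 9))
Function('U')(H) = Mul(Rational(20, 9), H) (Function('U')(H) = Mul(H, Rational(20, 9)) = Mul(Rational(20, 9), H))
Add(Mul(Mul(11938, Pow(-39714, -1)), Pow(-10285, -1)), Mul(v, Pow(Function('U')(-110), -1))) = Add(Mul(Mul(11938, Pow(-39714, -1)), Pow(-10285, -1)), Mul(-47951, Pow(Mul(Rational(20, 9), -110), -1))) = Add(Mul(Mul(11938, Rational(-1, 39714)), Rational(-1, 10285)), Mul(-47951, Pow(Rational(-2200, 9), -1))) = Add(Mul(Rational(-5969, 19857), Rational(-1, 10285)), Mul(-47951, Rational(-9, 2200))) = Add(Rational(5969, 204229245), Rational(431559, 2200)) = Rational(1602490579541, 8169169800)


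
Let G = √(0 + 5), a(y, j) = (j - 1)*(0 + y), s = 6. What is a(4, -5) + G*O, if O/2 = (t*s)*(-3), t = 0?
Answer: -24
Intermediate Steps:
a(y, j) = y*(-1 + j) (a(y, j) = (-1 + j)*y = y*(-1 + j))
O = 0 (O = 2*((0*6)*(-3)) = 2*(0*(-3)) = 2*0 = 0)
G = √5 ≈ 2.2361
a(4, -5) + G*O = 4*(-1 - 5) + √5*0 = 4*(-6) + 0 = -24 + 0 = -24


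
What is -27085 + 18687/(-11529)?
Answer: -104093884/3843 ≈ -27087.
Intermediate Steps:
-27085 + 18687/(-11529) = -27085 + 18687*(-1/11529) = -27085 - 6229/3843 = -104093884/3843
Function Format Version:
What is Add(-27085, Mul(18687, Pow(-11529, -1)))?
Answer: Rational(-104093884, 3843) ≈ -27087.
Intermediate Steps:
Add(-27085, Mul(18687, Pow(-11529, -1))) = Add(-27085, Mul(18687, Rational(-1, 11529))) = Add(-27085, Rational(-6229, 3843)) = Rational(-104093884, 3843)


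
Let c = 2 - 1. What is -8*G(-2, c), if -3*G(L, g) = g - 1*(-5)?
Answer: 16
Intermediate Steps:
c = 1
G(L, g) = -5/3 - g/3 (G(L, g) = -(g - 1*(-5))/3 = -(g + 5)/3 = -(5 + g)/3 = -5/3 - g/3)
-8*G(-2, c) = -8*(-5/3 - ⅓*1) = -8*(-5/3 - ⅓) = -8*(-2) = 16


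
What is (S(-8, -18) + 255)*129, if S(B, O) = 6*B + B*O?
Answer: 45279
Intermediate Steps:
(S(-8, -18) + 255)*129 = (-8*(6 - 18) + 255)*129 = (-8*(-12) + 255)*129 = (96 + 255)*129 = 351*129 = 45279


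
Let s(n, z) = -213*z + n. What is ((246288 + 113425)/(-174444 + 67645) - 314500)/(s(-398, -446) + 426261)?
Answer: -33588645213/55627433939 ≈ -0.60381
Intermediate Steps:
s(n, z) = n - 213*z
((246288 + 113425)/(-174444 + 67645) - 314500)/(s(-398, -446) + 426261) = ((246288 + 113425)/(-174444 + 67645) - 314500)/((-398 - 213*(-446)) + 426261) = (359713/(-106799) - 314500)/((-398 + 94998) + 426261) = (359713*(-1/106799) - 314500)/(94600 + 426261) = (-359713/106799 - 314500)/520861 = -33588645213/106799*1/520861 = -33588645213/55627433939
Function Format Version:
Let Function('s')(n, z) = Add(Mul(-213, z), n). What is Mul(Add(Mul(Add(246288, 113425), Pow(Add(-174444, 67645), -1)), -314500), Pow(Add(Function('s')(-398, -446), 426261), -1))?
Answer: Rational(-33588645213, 55627433939) ≈ -0.60381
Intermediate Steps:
Function('s')(n, z) = Add(n, Mul(-213, z))
Mul(Add(Mul(Add(246288, 113425), Pow(Add(-174444, 67645), -1)), -314500), Pow(Add(Function('s')(-398, -446), 426261), -1)) = Mul(Add(Mul(Add(246288, 113425), Pow(Add(-174444, 67645), -1)), -314500), Pow(Add(Add(-398, Mul(-213, -446)), 426261), -1)) = Mul(Add(Mul(359713, Pow(-106799, -1)), -314500), Pow(Add(Add(-398, 94998), 426261), -1)) = Mul(Add(Mul(359713, Rational(-1, 106799)), -314500), Pow(Add(94600, 426261), -1)) = Mul(Add(Rational(-359713, 106799), -314500), Pow(520861, -1)) = Mul(Rational(-33588645213, 106799), Rational(1, 520861)) = Rational(-33588645213, 55627433939)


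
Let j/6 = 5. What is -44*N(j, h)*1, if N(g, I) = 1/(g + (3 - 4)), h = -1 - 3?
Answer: -44/29 ≈ -1.5172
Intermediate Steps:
j = 30 (j = 6*5 = 30)
h = -4
N(g, I) = 1/(-1 + g) (N(g, I) = 1/(g - 1) = 1/(-1 + g))
-44*N(j, h)*1 = -44/(-1 + 30)*1 = -44/29*1 = -44/29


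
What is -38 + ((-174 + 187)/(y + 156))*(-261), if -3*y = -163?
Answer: -34157/631 ≈ -54.132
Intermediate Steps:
y = 163/3 (y = -⅓*(-163) = 163/3 ≈ 54.333)
-38 + ((-174 + 187)/(y + 156))*(-261) = -38 + ((-174 + 187)/(163/3 + 156))*(-261) = -38 + (13/(631/3))*(-261) = -38 + (13*(3/631))*(-261) = -38 + (39/631)*(-261) = -38 - 10179/631 = -34157/631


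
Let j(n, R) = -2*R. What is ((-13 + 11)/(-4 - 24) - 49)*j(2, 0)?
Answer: 0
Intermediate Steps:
((-13 + 11)/(-4 - 24) - 49)*j(2, 0) = ((-13 + 11)/(-4 - 24) - 49)*(-2*0) = (-2/(-28) - 49)*0 = (-2*(-1/28) - 49)*0 = (1/14 - 49)*0 = -685/14*0 = 0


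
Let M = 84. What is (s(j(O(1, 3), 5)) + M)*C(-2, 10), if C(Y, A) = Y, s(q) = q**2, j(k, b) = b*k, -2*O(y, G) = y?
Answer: -361/2 ≈ -180.50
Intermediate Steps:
O(y, G) = -y/2
(s(j(O(1, 3), 5)) + M)*C(-2, 10) = ((5*(-1/2*1))**2 + 84)*(-2) = ((5*(-1/2))**2 + 84)*(-2) = ((-5/2)**2 + 84)*(-2) = (25/4 + 84)*(-2) = (361/4)*(-2) = -361/2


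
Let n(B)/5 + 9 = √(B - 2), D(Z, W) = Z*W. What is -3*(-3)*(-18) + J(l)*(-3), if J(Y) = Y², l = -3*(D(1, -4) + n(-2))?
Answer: -62289 + 26460*I ≈ -62289.0 + 26460.0*I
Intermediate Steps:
D(Z, W) = W*Z
n(B) = -45 + 5*√(-2 + B) (n(B) = -45 + 5*√(B - 2) = -45 + 5*√(-2 + B))
l = 147 - 30*I (l = -3*(-4*1 + (-45 + 5*√(-2 - 2))) = -3*(-4 + (-45 + 5*√(-4))) = -3*(-4 + (-45 + 5*(2*I))) = -3*(-4 + (-45 + 10*I)) = -3*(-49 + 10*I) = 147 - 30*I ≈ 147.0 - 30.0*I)
-3*(-3)*(-18) + J(l)*(-3) = -3*(-3)*(-18) + (147 - 30*I)²*(-3) = 9*(-18) - 3*(147 - 30*I)² = -162 - 3*(147 - 30*I)²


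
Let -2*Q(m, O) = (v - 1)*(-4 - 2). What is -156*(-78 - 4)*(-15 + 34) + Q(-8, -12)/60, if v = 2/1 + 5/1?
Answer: 2430483/10 ≈ 2.4305e+5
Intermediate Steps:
v = 7 (v = 2*1 + 5*1 = 2 + 5 = 7)
Q(m, O) = 18 (Q(m, O) = -(7 - 1)*(-4 - 2)/2 = -3*(-6) = -½*(-36) = 18)
-156*(-78 - 4)*(-15 + 34) + Q(-8, -12)/60 = -156*(-78 - 4)*(-15 + 34) + 18/60 = -(-12792)*19 + 18*(1/60) = -156*(-1558) + 3/10 = 243048 + 3/10 = 2430483/10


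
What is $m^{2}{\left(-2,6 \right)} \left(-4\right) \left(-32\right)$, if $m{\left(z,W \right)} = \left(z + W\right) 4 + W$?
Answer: $61952$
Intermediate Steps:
$m{\left(z,W \right)} = 4 z + 5 W$ ($m{\left(z,W \right)} = \left(W + z\right) 4 + W = \left(4 W + 4 z\right) + W = 4 z + 5 W$)
$m^{2}{\left(-2,6 \right)} \left(-4\right) \left(-32\right) = \left(4 \left(-2\right) + 5 \cdot 6\right)^{2} \left(-4\right) \left(-32\right) = \left(-8 + 30\right)^{2} \left(-4\right) \left(-32\right) = 22^{2} \left(-4\right) \left(-32\right) = 484 \left(-4\right) \left(-32\right) = \left(-1936\right) \left(-32\right) = 61952$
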